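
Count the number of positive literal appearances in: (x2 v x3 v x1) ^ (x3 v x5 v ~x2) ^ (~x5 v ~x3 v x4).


Scan each clause for unnegated literals.
Clause 1: 3 positive; Clause 2: 2 positive; Clause 3: 1 positive.
Total positive literal occurrences = 6.

6


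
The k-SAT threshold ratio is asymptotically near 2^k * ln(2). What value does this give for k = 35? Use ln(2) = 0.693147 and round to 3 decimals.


Using the asymptotic formula: threshold ~ 2^k * ln(2).
2^35 = 34359738368.
34359738368 * 0.693147 = 23816349570.564.

23816349570.564


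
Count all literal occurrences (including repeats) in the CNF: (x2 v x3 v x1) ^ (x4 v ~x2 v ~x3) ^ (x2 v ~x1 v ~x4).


Clause lengths: 3, 3, 3.
Sum = 3 + 3 + 3 = 9.

9


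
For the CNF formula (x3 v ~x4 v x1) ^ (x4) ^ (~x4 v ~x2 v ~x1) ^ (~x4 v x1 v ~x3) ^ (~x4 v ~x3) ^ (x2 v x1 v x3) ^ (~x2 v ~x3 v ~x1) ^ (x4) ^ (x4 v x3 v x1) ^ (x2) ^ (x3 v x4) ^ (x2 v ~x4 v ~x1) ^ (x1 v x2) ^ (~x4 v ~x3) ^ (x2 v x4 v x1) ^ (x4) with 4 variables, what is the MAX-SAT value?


Enumerate all 16 truth assignments.
For each, count how many of the 16 clauses are satisfied.
The formula is not fully satisfiable, so the maximum is below 16.
Maximum simultaneously satisfiable clauses = 15.

15


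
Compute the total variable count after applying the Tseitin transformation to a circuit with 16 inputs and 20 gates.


The Tseitin transformation introduces one auxiliary variable per gate.
Total variables = inputs + gates = 16 + 20 = 36.

36


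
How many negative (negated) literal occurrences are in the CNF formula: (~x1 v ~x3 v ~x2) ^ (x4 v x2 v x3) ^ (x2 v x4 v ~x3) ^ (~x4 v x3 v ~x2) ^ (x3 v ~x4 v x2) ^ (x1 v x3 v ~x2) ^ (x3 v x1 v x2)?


Scan each clause for negated literals.
Clause 1: 3 negative; Clause 2: 0 negative; Clause 3: 1 negative; Clause 4: 2 negative; Clause 5: 1 negative; Clause 6: 1 negative; Clause 7: 0 negative.
Total negative literal occurrences = 8.

8


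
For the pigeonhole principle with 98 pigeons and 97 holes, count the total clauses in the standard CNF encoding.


The PHP encoding has two parts:
1) At-least-one-hole clauses: 98 (one per pigeon, each with 97 literals).
2) At-most-one-pigeon-per-hole clauses: 97 holes * C(98,2) = 97 * 4753 = 461041.
Total clauses = 98 + 461041 = 461139.

461139


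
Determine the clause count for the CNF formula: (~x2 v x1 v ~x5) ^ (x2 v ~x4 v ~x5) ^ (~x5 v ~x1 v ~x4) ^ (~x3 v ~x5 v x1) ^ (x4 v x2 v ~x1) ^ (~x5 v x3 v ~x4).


Each group enclosed in parentheses joined by ^ is one clause.
Counting the conjuncts: 6 clauses.

6


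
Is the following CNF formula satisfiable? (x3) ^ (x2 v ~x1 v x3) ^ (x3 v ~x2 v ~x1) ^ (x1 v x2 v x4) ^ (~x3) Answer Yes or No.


Check all 16 possible truth assignments.
Number of satisfying assignments found: 0.
The formula is unsatisfiable.

No


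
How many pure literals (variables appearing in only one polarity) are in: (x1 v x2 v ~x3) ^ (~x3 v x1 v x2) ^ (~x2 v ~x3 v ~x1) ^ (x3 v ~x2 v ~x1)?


A pure literal appears in only one polarity across all clauses.
No pure literals found.
Count = 0.

0


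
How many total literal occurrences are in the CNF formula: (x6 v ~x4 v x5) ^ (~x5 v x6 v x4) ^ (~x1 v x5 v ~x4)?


Clause lengths: 3, 3, 3.
Sum = 3 + 3 + 3 = 9.

9


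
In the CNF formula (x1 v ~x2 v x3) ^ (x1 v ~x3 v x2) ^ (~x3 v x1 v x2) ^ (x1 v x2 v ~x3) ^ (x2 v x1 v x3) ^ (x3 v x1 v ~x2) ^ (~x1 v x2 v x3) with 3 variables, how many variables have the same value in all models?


Find all satisfying assignments: 4 model(s).
Check which variables have the same value in every model.
No variable is fixed across all models.
Backbone size = 0.

0


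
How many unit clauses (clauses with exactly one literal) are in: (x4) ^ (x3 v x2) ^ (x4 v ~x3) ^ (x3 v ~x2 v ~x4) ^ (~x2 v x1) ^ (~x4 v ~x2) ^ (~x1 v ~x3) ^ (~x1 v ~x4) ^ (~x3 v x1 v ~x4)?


A unit clause contains exactly one literal.
Unit clauses found: (x4).
Count = 1.

1


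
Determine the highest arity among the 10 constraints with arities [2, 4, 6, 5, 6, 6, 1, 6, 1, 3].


The arities are: 2, 4, 6, 5, 6, 6, 1, 6, 1, 3.
Scan for the maximum value.
Maximum arity = 6.

6


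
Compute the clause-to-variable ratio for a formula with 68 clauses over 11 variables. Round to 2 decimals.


Clause-to-variable ratio = clauses / variables.
68 / 11 = 6.18.

6.18


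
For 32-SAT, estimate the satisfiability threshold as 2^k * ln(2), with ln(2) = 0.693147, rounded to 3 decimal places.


Using the asymptotic formula: threshold ~ 2^k * ln(2).
2^32 = 4294967296.
4294967296 * 0.693147 = 2977043696.321.

2977043696.321


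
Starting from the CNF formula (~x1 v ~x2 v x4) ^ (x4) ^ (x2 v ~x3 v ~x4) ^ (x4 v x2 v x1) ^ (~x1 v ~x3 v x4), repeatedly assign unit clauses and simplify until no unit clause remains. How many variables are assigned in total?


Unit propagation repeatedly assigns the literal in any unit clause, then simplifies.
Assignments in order: x4 = T.
No further unit clauses remain.
Total variables assigned = 1.

1


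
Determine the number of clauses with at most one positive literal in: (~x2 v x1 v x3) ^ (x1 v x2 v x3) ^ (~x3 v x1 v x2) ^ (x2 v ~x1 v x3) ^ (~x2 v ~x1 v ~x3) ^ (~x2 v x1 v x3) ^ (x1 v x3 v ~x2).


A Horn clause has at most one positive literal.
Clause 1: 2 positive lit(s) -> not Horn
Clause 2: 3 positive lit(s) -> not Horn
Clause 3: 2 positive lit(s) -> not Horn
Clause 4: 2 positive lit(s) -> not Horn
Clause 5: 0 positive lit(s) -> Horn
Clause 6: 2 positive lit(s) -> not Horn
Clause 7: 2 positive lit(s) -> not Horn
Total Horn clauses = 1.

1


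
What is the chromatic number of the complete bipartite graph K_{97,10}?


K_{97,10} is bipartite by definition: the two parts are independent sets, with every edge crossing between them.
Color all vertices in one part with color 1 and all vertices in the other part with color 2.
Since the graph has at least one edge, one color does not suffice.
Chromatic number = 2.

2


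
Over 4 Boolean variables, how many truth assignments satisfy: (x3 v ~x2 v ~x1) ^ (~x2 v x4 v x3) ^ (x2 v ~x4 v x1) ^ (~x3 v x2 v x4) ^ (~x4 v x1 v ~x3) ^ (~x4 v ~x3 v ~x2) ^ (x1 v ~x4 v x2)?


Enumerate all 16 truth assignments over 4 variables.
Test each against every clause.
Satisfying assignments found: 7.

7


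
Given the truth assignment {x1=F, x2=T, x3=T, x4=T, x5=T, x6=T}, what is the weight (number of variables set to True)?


The weight is the number of variables assigned True.
True variables: x2, x3, x4, x5, x6.
Weight = 5.

5


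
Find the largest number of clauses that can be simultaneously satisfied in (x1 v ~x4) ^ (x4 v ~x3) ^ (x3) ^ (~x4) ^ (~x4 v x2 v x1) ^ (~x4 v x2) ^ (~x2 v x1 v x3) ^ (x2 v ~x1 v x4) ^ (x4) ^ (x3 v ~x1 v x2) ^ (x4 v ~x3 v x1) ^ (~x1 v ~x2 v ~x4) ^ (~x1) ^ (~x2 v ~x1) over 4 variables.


Enumerate all 16 truth assignments.
For each, count how many of the 14 clauses are satisfied.
The formula is not fully satisfiable, so the maximum is below 14.
Maximum simultaneously satisfiable clauses = 12.

12


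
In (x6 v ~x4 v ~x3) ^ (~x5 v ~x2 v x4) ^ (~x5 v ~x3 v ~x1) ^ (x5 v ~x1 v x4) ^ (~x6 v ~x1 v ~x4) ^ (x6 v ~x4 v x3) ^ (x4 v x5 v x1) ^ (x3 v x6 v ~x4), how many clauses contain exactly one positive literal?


A definite clause has exactly one positive literal.
Clause 1: 1 positive -> definite
Clause 2: 1 positive -> definite
Clause 3: 0 positive -> not definite
Clause 4: 2 positive -> not definite
Clause 5: 0 positive -> not definite
Clause 6: 2 positive -> not definite
Clause 7: 3 positive -> not definite
Clause 8: 2 positive -> not definite
Definite clause count = 2.

2


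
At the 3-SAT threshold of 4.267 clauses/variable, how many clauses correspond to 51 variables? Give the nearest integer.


The 3-SAT phase transition occurs at approximately 4.267 clauses per variable.
m = 4.267 * 51 = 217.617.
Rounded to nearest integer: 218.

218


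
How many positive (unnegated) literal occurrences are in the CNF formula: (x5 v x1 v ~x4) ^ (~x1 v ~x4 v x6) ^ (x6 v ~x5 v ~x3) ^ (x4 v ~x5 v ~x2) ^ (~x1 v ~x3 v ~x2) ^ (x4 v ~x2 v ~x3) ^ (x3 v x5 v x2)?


Scan each clause for unnegated literals.
Clause 1: 2 positive; Clause 2: 1 positive; Clause 3: 1 positive; Clause 4: 1 positive; Clause 5: 0 positive; Clause 6: 1 positive; Clause 7: 3 positive.
Total positive literal occurrences = 9.

9


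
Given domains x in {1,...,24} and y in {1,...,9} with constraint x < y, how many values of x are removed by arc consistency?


For the constraint x < y, x needs a supporting value in y's domain.
x can be at most 8 (one less than y's maximum).
Valid x values from domain: 8 out of 24.
Pruned = 24 - 8 = 16.

16


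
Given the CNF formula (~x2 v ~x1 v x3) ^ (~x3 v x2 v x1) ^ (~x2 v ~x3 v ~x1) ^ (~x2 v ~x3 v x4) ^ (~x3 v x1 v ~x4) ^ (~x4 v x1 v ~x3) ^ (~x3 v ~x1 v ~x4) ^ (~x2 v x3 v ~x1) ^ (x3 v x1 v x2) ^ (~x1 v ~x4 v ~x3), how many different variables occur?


Identify each distinct variable in the formula.
Variables found: x1, x2, x3, x4.
Total distinct variables = 4.

4


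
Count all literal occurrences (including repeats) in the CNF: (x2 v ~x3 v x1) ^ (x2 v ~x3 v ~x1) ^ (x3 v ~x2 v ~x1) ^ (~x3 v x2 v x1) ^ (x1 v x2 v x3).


Clause lengths: 3, 3, 3, 3, 3.
Sum = 3 + 3 + 3 + 3 + 3 = 15.

15


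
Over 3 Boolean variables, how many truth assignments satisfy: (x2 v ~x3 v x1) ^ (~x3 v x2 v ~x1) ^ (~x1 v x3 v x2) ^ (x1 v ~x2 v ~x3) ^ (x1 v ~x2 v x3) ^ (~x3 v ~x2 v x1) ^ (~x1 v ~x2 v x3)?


Enumerate all 8 truth assignments over 3 variables.
Test each against every clause.
Satisfying assignments found: 2.

2


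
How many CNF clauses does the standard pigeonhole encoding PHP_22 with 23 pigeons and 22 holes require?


The PHP encoding has two parts:
1) At-least-one-hole clauses: 23 (one per pigeon, each with 22 literals).
2) At-most-one-pigeon-per-hole clauses: 22 holes * C(23,2) = 22 * 253 = 5566.
Total clauses = 23 + 5566 = 5589.

5589


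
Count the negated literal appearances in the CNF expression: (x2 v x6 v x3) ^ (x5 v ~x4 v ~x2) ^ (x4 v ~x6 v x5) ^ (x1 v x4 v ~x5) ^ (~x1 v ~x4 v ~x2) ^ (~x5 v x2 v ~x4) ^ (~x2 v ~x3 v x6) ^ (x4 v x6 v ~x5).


Scan each clause for negated literals.
Clause 1: 0 negative; Clause 2: 2 negative; Clause 3: 1 negative; Clause 4: 1 negative; Clause 5: 3 negative; Clause 6: 2 negative; Clause 7: 2 negative; Clause 8: 1 negative.
Total negative literal occurrences = 12.

12


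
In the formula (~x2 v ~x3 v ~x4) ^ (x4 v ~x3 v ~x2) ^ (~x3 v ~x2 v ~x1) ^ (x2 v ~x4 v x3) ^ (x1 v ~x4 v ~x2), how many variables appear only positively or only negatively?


A pure literal appears in only one polarity across all clauses.
No pure literals found.
Count = 0.

0


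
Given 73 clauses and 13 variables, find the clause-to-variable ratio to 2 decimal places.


Clause-to-variable ratio = clauses / variables.
73 / 13 = 5.62.

5.62


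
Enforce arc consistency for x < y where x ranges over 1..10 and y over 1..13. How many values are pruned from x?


For the constraint x < y, x needs a supporting value in y's domain.
x can be at most 12 (one less than y's maximum).
Valid x values from domain: 10 out of 10.
Pruned = 10 - 10 = 0.

0


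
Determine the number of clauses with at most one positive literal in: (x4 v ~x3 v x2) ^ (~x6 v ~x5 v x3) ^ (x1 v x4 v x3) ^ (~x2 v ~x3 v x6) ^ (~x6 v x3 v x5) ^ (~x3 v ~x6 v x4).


A Horn clause has at most one positive literal.
Clause 1: 2 positive lit(s) -> not Horn
Clause 2: 1 positive lit(s) -> Horn
Clause 3: 3 positive lit(s) -> not Horn
Clause 4: 1 positive lit(s) -> Horn
Clause 5: 2 positive lit(s) -> not Horn
Clause 6: 1 positive lit(s) -> Horn
Total Horn clauses = 3.

3


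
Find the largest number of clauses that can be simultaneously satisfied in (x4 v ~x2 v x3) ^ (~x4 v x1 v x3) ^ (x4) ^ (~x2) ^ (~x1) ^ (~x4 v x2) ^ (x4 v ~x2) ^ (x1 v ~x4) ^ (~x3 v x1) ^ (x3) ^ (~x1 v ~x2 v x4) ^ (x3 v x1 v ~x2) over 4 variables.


Enumerate all 16 truth assignments.
For each, count how many of the 12 clauses are satisfied.
The formula is not fully satisfiable, so the maximum is below 12.
Maximum simultaneously satisfiable clauses = 10.

10


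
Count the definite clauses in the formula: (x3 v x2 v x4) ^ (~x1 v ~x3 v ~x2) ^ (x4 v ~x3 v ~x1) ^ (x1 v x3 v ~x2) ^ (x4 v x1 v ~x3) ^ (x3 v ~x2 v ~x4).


A definite clause has exactly one positive literal.
Clause 1: 3 positive -> not definite
Clause 2: 0 positive -> not definite
Clause 3: 1 positive -> definite
Clause 4: 2 positive -> not definite
Clause 5: 2 positive -> not definite
Clause 6: 1 positive -> definite
Definite clause count = 2.

2


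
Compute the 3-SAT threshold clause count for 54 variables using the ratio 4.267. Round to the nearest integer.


The 3-SAT phase transition occurs at approximately 4.267 clauses per variable.
m = 4.267 * 54 = 230.418.
Rounded to nearest integer: 230.

230


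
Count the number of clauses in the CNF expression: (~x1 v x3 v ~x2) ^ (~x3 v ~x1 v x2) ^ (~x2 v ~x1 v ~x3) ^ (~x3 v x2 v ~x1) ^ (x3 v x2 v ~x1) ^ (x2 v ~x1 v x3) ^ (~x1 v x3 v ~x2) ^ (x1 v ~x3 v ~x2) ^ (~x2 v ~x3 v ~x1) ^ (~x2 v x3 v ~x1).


Each group enclosed in parentheses joined by ^ is one clause.
Counting the conjuncts: 10 clauses.

10


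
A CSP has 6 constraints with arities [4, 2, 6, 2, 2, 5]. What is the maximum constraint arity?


The arities are: 4, 2, 6, 2, 2, 5.
Scan for the maximum value.
Maximum arity = 6.

6


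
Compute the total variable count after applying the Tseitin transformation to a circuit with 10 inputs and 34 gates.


The Tseitin transformation introduces one auxiliary variable per gate.
Total variables = inputs + gates = 10 + 34 = 44.

44


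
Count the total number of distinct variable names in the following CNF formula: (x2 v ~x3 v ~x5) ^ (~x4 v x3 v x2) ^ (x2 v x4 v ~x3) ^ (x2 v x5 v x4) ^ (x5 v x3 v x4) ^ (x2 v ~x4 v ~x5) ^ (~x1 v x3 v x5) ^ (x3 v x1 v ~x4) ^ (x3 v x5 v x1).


Identify each distinct variable in the formula.
Variables found: x1, x2, x3, x4, x5.
Total distinct variables = 5.

5


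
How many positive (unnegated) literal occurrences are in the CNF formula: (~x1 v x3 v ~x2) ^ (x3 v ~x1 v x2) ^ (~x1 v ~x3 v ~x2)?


Scan each clause for unnegated literals.
Clause 1: 1 positive; Clause 2: 2 positive; Clause 3: 0 positive.
Total positive literal occurrences = 3.

3


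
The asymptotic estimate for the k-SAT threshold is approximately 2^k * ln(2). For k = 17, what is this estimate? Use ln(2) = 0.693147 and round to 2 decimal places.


Using the asymptotic formula: threshold ~ 2^k * ln(2).
2^17 = 131072.
131072 * 0.693147 = 90852.16.

90852.16


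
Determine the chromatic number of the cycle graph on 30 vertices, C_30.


A cycle on an even number of vertices is bipartite: alternate two colors around the cycle.
Since 30 is even, two colors suffice, and at least two are needed because the graph has edges.
Chromatic number = 2.

2


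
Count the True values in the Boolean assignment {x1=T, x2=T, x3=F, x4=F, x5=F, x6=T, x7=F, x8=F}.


The weight is the number of variables assigned True.
True variables: x1, x2, x6.
Weight = 3.

3


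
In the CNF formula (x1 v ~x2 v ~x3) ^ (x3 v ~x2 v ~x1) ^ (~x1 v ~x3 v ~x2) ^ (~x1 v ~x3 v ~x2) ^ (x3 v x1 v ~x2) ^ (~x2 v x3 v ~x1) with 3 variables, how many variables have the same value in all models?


Find all satisfying assignments: 4 model(s).
Check which variables have the same value in every model.
Fixed variables: x2=F.
Backbone size = 1.

1


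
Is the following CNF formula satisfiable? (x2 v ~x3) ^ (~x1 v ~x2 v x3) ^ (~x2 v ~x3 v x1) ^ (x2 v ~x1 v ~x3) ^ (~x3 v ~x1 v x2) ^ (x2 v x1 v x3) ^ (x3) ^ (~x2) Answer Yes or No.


Check all 8 possible truth assignments.
Number of satisfying assignments found: 0.
The formula is unsatisfiable.

No


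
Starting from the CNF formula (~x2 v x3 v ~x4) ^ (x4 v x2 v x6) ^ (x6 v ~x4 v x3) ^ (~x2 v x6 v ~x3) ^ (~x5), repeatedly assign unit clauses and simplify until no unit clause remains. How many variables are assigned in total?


Unit propagation repeatedly assigns the literal in any unit clause, then simplifies.
Assignments in order: x5 = F.
No further unit clauses remain.
Total variables assigned = 1.

1


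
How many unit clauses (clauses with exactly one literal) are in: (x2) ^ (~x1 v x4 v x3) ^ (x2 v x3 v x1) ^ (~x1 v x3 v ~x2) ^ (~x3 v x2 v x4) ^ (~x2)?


A unit clause contains exactly one literal.
Unit clauses found: (x2), (~x2).
Count = 2.

2


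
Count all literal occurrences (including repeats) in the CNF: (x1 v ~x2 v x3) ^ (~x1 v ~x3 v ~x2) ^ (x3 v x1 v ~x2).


Clause lengths: 3, 3, 3.
Sum = 3 + 3 + 3 = 9.

9


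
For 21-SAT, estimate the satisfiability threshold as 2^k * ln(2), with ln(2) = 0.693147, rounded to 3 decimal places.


Using the asymptotic formula: threshold ~ 2^k * ln(2).
2^21 = 2097152.
2097152 * 0.693147 = 1453634.617.

1453634.617


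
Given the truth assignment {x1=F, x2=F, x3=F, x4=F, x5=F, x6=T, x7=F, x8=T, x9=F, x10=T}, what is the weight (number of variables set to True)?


The weight is the number of variables assigned True.
True variables: x6, x8, x10.
Weight = 3.

3


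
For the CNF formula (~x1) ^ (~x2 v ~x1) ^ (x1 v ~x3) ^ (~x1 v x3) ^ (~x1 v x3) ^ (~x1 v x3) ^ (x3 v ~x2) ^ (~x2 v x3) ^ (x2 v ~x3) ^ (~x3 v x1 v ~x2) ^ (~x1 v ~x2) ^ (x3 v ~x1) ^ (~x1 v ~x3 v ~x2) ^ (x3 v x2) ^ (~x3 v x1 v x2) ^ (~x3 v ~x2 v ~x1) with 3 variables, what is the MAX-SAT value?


Enumerate all 8 truth assignments.
For each, count how many of the 16 clauses are satisfied.
The formula is not fully satisfiable, so the maximum is below 16.
Maximum simultaneously satisfiable clauses = 15.

15


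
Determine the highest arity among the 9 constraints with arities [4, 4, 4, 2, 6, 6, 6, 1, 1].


The arities are: 4, 4, 4, 2, 6, 6, 6, 1, 1.
Scan for the maximum value.
Maximum arity = 6.

6


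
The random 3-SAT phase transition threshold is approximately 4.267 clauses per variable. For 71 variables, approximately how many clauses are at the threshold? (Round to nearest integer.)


The 3-SAT phase transition occurs at approximately 4.267 clauses per variable.
m = 4.267 * 71 = 302.957.
Rounded to nearest integer: 303.

303


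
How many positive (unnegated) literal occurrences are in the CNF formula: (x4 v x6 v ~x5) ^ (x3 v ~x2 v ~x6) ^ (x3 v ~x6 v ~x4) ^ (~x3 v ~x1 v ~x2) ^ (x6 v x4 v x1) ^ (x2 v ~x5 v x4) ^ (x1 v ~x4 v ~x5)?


Scan each clause for unnegated literals.
Clause 1: 2 positive; Clause 2: 1 positive; Clause 3: 1 positive; Clause 4: 0 positive; Clause 5: 3 positive; Clause 6: 2 positive; Clause 7: 1 positive.
Total positive literal occurrences = 10.

10


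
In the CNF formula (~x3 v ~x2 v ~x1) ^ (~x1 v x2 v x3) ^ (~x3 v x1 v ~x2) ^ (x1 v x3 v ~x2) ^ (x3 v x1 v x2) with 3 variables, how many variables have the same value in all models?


Find all satisfying assignments: 3 model(s).
Check which variables have the same value in every model.
No variable is fixed across all models.
Backbone size = 0.

0


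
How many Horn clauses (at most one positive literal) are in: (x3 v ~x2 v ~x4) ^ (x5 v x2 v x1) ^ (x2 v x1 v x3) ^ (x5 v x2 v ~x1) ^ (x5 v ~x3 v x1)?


A Horn clause has at most one positive literal.
Clause 1: 1 positive lit(s) -> Horn
Clause 2: 3 positive lit(s) -> not Horn
Clause 3: 3 positive lit(s) -> not Horn
Clause 4: 2 positive lit(s) -> not Horn
Clause 5: 2 positive lit(s) -> not Horn
Total Horn clauses = 1.

1


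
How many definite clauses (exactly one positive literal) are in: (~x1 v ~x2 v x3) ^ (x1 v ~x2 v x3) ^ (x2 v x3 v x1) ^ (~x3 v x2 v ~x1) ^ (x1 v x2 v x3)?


A definite clause has exactly one positive literal.
Clause 1: 1 positive -> definite
Clause 2: 2 positive -> not definite
Clause 3: 3 positive -> not definite
Clause 4: 1 positive -> definite
Clause 5: 3 positive -> not definite
Definite clause count = 2.

2


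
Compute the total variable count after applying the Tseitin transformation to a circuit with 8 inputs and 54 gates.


The Tseitin transformation introduces one auxiliary variable per gate.
Total variables = inputs + gates = 8 + 54 = 62.

62


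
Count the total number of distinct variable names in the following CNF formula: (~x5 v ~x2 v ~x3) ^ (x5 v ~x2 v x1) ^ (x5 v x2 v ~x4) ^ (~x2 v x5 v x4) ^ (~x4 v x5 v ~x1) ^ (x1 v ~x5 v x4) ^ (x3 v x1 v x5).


Identify each distinct variable in the formula.
Variables found: x1, x2, x3, x4, x5.
Total distinct variables = 5.

5


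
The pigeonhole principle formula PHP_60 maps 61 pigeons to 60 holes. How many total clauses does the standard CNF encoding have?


The PHP encoding has two parts:
1) At-least-one-hole clauses: 61 (one per pigeon, each with 60 literals).
2) At-most-one-pigeon-per-hole clauses: 60 holes * C(61,2) = 60 * 1830 = 109800.
Total clauses = 61 + 109800 = 109861.

109861


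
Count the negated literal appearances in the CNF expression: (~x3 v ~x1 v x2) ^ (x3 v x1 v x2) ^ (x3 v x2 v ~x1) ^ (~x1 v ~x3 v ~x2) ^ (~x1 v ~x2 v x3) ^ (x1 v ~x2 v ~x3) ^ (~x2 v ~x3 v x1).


Scan each clause for negated literals.
Clause 1: 2 negative; Clause 2: 0 negative; Clause 3: 1 negative; Clause 4: 3 negative; Clause 5: 2 negative; Clause 6: 2 negative; Clause 7: 2 negative.
Total negative literal occurrences = 12.

12


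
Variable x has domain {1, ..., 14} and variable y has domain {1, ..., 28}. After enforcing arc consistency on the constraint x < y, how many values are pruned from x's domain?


For the constraint x < y, x needs a supporting value in y's domain.
x can be at most 27 (one less than y's maximum).
Valid x values from domain: 14 out of 14.
Pruned = 14 - 14 = 0.

0


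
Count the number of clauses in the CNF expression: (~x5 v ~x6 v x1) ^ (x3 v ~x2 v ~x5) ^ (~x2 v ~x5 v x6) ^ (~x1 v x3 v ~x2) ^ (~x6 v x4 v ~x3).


Each group enclosed in parentheses joined by ^ is one clause.
Counting the conjuncts: 5 clauses.

5


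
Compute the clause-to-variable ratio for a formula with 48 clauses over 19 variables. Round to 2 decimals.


Clause-to-variable ratio = clauses / variables.
48 / 19 = 2.53.

2.53


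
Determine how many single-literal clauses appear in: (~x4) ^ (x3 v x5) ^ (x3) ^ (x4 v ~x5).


A unit clause contains exactly one literal.
Unit clauses found: (~x4), (x3).
Count = 2.

2


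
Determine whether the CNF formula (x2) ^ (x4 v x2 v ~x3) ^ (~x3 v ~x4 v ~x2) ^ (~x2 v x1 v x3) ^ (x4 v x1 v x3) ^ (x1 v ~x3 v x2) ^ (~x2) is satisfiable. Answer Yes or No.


Check all 16 possible truth assignments.
Number of satisfying assignments found: 0.
The formula is unsatisfiable.

No


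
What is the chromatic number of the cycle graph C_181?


An odd cycle cannot be 2-colored: alternating two colors around the cycle returns to the start with a conflict.
Since 181 is odd, three colors are required (and three suffice).
Chromatic number = 3.

3


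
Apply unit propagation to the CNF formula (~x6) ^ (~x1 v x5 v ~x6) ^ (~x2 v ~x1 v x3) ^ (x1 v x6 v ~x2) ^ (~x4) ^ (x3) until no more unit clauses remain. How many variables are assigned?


Unit propagation repeatedly assigns the literal in any unit clause, then simplifies.
Assignments in order: x6 = F, x4 = F, x3 = T.
No further unit clauses remain.
Total variables assigned = 3.

3


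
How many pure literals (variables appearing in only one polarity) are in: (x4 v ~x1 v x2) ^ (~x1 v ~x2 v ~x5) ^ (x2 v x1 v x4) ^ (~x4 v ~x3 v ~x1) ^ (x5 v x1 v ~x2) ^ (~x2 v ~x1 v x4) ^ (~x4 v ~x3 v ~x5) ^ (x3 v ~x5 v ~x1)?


A pure literal appears in only one polarity across all clauses.
No pure literals found.
Count = 0.

0


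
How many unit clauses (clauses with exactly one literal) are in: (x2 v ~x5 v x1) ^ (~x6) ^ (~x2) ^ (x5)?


A unit clause contains exactly one literal.
Unit clauses found: (~x6), (~x2), (x5).
Count = 3.

3


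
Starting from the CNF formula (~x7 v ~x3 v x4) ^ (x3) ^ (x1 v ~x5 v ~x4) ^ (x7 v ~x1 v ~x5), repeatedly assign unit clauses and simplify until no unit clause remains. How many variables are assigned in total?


Unit propagation repeatedly assigns the literal in any unit clause, then simplifies.
Assignments in order: x3 = T.
No further unit clauses remain.
Total variables assigned = 1.

1


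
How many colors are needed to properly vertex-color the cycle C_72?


A cycle on an even number of vertices is bipartite: alternate two colors around the cycle.
Since 72 is even, two colors suffice, and at least two are needed because the graph has edges.
Chromatic number = 2.

2


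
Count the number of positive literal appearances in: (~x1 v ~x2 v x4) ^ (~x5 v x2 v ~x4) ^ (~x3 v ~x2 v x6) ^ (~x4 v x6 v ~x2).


Scan each clause for unnegated literals.
Clause 1: 1 positive; Clause 2: 1 positive; Clause 3: 1 positive; Clause 4: 1 positive.
Total positive literal occurrences = 4.

4


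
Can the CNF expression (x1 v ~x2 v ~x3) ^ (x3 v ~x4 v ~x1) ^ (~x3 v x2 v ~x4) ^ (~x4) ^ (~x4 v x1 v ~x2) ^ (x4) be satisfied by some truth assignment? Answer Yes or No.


Check all 16 possible truth assignments.
Number of satisfying assignments found: 0.
The formula is unsatisfiable.

No


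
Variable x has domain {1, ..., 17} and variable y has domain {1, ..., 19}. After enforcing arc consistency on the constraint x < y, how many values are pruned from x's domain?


For the constraint x < y, x needs a supporting value in y's domain.
x can be at most 18 (one less than y's maximum).
Valid x values from domain: 17 out of 17.
Pruned = 17 - 17 = 0.

0


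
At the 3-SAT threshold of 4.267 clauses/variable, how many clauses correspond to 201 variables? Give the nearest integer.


The 3-SAT phase transition occurs at approximately 4.267 clauses per variable.
m = 4.267 * 201 = 857.667.
Rounded to nearest integer: 858.

858


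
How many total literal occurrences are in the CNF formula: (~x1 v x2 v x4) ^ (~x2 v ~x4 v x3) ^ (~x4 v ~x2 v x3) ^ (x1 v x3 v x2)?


Clause lengths: 3, 3, 3, 3.
Sum = 3 + 3 + 3 + 3 = 12.

12


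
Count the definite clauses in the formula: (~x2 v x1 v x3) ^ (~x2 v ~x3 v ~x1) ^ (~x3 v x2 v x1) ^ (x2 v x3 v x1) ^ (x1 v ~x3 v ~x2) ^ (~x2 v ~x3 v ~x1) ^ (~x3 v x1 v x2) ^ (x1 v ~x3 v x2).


A definite clause has exactly one positive literal.
Clause 1: 2 positive -> not definite
Clause 2: 0 positive -> not definite
Clause 3: 2 positive -> not definite
Clause 4: 3 positive -> not definite
Clause 5: 1 positive -> definite
Clause 6: 0 positive -> not definite
Clause 7: 2 positive -> not definite
Clause 8: 2 positive -> not definite
Definite clause count = 1.

1


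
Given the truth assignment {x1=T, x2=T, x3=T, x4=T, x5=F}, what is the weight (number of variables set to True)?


The weight is the number of variables assigned True.
True variables: x1, x2, x3, x4.
Weight = 4.

4


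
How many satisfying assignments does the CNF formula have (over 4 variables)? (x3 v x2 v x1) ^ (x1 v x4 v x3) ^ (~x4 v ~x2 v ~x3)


Enumerate all 16 truth assignments over 4 variables.
Test each against every clause.
Satisfying assignments found: 11.

11


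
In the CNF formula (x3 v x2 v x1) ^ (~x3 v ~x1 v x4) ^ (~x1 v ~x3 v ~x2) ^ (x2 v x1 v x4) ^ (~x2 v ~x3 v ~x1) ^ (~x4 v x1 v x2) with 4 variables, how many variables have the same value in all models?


Find all satisfying assignments: 9 model(s).
Check which variables have the same value in every model.
No variable is fixed across all models.
Backbone size = 0.

0


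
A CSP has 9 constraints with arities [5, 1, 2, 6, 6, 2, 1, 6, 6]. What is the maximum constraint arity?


The arities are: 5, 1, 2, 6, 6, 2, 1, 6, 6.
Scan for the maximum value.
Maximum arity = 6.

6


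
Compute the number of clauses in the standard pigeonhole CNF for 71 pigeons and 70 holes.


The PHP encoding has two parts:
1) At-least-one-hole clauses: 71 (one per pigeon, each with 70 literals).
2) At-most-one-pigeon-per-hole clauses: 70 holes * C(71,2) = 70 * 2485 = 173950.
Total clauses = 71 + 173950 = 174021.

174021


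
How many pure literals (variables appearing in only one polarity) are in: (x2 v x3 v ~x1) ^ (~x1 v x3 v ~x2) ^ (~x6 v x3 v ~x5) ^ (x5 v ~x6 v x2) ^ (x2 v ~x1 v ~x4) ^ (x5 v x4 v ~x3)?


A pure literal appears in only one polarity across all clauses.
Pure literals: x1 (negative only), x6 (negative only).
Count = 2.

2


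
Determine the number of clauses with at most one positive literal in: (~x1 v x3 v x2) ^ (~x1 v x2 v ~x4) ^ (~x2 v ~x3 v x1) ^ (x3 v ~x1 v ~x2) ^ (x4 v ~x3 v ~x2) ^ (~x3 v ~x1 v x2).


A Horn clause has at most one positive literal.
Clause 1: 2 positive lit(s) -> not Horn
Clause 2: 1 positive lit(s) -> Horn
Clause 3: 1 positive lit(s) -> Horn
Clause 4: 1 positive lit(s) -> Horn
Clause 5: 1 positive lit(s) -> Horn
Clause 6: 1 positive lit(s) -> Horn
Total Horn clauses = 5.

5


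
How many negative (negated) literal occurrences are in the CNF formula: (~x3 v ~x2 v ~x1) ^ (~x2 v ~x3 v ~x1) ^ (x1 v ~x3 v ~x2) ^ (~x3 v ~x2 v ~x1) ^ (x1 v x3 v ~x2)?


Scan each clause for negated literals.
Clause 1: 3 negative; Clause 2: 3 negative; Clause 3: 2 negative; Clause 4: 3 negative; Clause 5: 1 negative.
Total negative literal occurrences = 12.

12


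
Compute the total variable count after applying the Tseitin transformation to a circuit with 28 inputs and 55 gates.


The Tseitin transformation introduces one auxiliary variable per gate.
Total variables = inputs + gates = 28 + 55 = 83.

83


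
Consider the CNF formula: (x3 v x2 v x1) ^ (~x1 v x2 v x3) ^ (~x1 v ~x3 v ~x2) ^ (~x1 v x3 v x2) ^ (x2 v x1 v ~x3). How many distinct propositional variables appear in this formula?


Identify each distinct variable in the formula.
Variables found: x1, x2, x3.
Total distinct variables = 3.

3


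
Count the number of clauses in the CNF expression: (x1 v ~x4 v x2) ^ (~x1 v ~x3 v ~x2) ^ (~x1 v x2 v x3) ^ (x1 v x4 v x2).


Each group enclosed in parentheses joined by ^ is one clause.
Counting the conjuncts: 4 clauses.

4


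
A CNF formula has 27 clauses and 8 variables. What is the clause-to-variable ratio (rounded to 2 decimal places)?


Clause-to-variable ratio = clauses / variables.
27 / 8 = 3.38.

3.38


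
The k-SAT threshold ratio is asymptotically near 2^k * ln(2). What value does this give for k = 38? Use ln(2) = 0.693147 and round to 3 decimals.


Using the asymptotic formula: threshold ~ 2^k * ln(2).
2^38 = 274877906944.
274877906944 * 0.693147 = 190530796564.513.

190530796564.513


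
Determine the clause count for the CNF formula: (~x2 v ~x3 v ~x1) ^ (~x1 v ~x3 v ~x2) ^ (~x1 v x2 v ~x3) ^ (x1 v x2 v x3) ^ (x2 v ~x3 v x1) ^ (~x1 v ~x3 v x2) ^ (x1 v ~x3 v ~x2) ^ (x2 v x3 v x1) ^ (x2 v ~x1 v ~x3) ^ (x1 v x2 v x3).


Each group enclosed in parentheses joined by ^ is one clause.
Counting the conjuncts: 10 clauses.

10


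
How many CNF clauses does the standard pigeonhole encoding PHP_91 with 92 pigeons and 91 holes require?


The PHP encoding has two parts:
1) At-least-one-hole clauses: 92 (one per pigeon, each with 91 literals).
2) At-most-one-pigeon-per-hole clauses: 91 holes * C(92,2) = 91 * 4186 = 380926.
Total clauses = 92 + 380926 = 381018.

381018


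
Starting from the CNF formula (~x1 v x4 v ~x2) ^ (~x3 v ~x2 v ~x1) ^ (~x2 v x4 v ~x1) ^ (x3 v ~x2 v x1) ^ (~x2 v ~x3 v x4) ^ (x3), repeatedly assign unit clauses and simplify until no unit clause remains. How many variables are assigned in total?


Unit propagation repeatedly assigns the literal in any unit clause, then simplifies.
Assignments in order: x3 = T.
No further unit clauses remain.
Total variables assigned = 1.

1


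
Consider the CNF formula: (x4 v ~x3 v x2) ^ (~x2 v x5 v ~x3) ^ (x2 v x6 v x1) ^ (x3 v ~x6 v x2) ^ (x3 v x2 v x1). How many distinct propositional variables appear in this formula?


Identify each distinct variable in the formula.
Variables found: x1, x2, x3, x4, x5, x6.
Total distinct variables = 6.

6


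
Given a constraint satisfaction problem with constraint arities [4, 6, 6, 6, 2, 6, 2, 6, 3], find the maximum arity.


The arities are: 4, 6, 6, 6, 2, 6, 2, 6, 3.
Scan for the maximum value.
Maximum arity = 6.

6


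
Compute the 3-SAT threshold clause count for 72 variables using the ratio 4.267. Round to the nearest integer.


The 3-SAT phase transition occurs at approximately 4.267 clauses per variable.
m = 4.267 * 72 = 307.224.
Rounded to nearest integer: 307.

307


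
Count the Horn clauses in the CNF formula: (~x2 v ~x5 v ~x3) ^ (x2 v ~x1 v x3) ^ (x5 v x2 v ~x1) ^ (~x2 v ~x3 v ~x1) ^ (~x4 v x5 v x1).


A Horn clause has at most one positive literal.
Clause 1: 0 positive lit(s) -> Horn
Clause 2: 2 positive lit(s) -> not Horn
Clause 3: 2 positive lit(s) -> not Horn
Clause 4: 0 positive lit(s) -> Horn
Clause 5: 2 positive lit(s) -> not Horn
Total Horn clauses = 2.

2


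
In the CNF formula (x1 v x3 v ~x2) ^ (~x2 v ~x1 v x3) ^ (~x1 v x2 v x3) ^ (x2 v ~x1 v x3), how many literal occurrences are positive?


Scan each clause for unnegated literals.
Clause 1: 2 positive; Clause 2: 1 positive; Clause 3: 2 positive; Clause 4: 2 positive.
Total positive literal occurrences = 7.

7


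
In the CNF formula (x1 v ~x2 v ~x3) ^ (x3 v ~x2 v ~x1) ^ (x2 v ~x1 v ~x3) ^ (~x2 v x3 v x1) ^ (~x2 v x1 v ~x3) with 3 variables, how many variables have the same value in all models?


Find all satisfying assignments: 4 model(s).
Check which variables have the same value in every model.
No variable is fixed across all models.
Backbone size = 0.

0


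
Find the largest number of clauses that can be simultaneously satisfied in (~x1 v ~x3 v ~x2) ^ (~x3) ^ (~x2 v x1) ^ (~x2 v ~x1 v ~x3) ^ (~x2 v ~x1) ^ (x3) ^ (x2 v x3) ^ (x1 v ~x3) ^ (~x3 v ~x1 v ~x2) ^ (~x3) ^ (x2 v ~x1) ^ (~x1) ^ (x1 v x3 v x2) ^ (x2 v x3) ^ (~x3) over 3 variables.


Enumerate all 8 truth assignments.
For each, count how many of the 15 clauses are satisfied.
The formula is not fully satisfiable, so the maximum is below 15.
Maximum simultaneously satisfiable clauses = 13.

13


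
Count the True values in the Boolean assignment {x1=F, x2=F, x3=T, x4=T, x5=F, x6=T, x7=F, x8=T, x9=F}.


The weight is the number of variables assigned True.
True variables: x3, x4, x6, x8.
Weight = 4.

4


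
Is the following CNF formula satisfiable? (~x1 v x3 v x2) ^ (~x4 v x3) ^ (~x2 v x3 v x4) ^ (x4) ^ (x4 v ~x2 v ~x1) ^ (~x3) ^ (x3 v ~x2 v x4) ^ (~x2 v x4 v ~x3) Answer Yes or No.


Check all 16 possible truth assignments.
Number of satisfying assignments found: 0.
The formula is unsatisfiable.

No


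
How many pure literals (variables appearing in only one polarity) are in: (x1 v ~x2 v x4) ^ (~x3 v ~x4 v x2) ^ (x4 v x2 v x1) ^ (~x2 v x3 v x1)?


A pure literal appears in only one polarity across all clauses.
Pure literals: x1 (positive only).
Count = 1.

1


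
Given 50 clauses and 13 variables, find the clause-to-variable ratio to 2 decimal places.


Clause-to-variable ratio = clauses / variables.
50 / 13 = 3.85.

3.85


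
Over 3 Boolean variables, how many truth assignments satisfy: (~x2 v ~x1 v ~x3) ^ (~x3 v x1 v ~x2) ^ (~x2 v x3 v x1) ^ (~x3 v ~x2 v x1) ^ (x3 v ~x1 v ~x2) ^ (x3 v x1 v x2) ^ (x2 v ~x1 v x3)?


Enumerate all 8 truth assignments over 3 variables.
Test each against every clause.
Satisfying assignments found: 2.

2


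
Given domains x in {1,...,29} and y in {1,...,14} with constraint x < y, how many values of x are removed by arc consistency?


For the constraint x < y, x needs a supporting value in y's domain.
x can be at most 13 (one less than y's maximum).
Valid x values from domain: 13 out of 29.
Pruned = 29 - 13 = 16.

16


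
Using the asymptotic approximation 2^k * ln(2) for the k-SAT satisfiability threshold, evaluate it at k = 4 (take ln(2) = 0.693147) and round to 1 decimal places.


Using the asymptotic formula: threshold ~ 2^k * ln(2).
2^4 = 16.
16 * 0.693147 = 11.1.

11.1


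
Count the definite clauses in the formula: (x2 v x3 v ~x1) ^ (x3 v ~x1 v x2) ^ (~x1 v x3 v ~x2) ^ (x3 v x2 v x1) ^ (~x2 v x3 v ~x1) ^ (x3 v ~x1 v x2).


A definite clause has exactly one positive literal.
Clause 1: 2 positive -> not definite
Clause 2: 2 positive -> not definite
Clause 3: 1 positive -> definite
Clause 4: 3 positive -> not definite
Clause 5: 1 positive -> definite
Clause 6: 2 positive -> not definite
Definite clause count = 2.

2


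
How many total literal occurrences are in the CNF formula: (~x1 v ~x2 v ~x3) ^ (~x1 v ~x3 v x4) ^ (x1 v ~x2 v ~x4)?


Clause lengths: 3, 3, 3.
Sum = 3 + 3 + 3 = 9.

9


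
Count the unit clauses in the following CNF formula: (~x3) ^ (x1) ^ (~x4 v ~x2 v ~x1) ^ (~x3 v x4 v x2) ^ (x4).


A unit clause contains exactly one literal.
Unit clauses found: (~x3), (x1), (x4).
Count = 3.

3


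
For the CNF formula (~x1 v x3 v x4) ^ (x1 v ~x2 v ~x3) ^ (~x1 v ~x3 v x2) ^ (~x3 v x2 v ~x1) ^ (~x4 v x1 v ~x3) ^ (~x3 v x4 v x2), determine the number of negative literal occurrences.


Scan each clause for negated literals.
Clause 1: 1 negative; Clause 2: 2 negative; Clause 3: 2 negative; Clause 4: 2 negative; Clause 5: 2 negative; Clause 6: 1 negative.
Total negative literal occurrences = 10.

10


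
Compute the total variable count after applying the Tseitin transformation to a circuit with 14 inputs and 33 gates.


The Tseitin transformation introduces one auxiliary variable per gate.
Total variables = inputs + gates = 14 + 33 = 47.

47


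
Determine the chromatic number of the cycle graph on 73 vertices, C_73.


An odd cycle cannot be 2-colored: alternating two colors around the cycle returns to the start with a conflict.
Since 73 is odd, three colors are required (and three suffice).
Chromatic number = 3.

3


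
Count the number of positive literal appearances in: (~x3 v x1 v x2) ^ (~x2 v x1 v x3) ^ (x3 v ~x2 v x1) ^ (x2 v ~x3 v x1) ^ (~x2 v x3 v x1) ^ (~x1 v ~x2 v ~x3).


Scan each clause for unnegated literals.
Clause 1: 2 positive; Clause 2: 2 positive; Clause 3: 2 positive; Clause 4: 2 positive; Clause 5: 2 positive; Clause 6: 0 positive.
Total positive literal occurrences = 10.

10


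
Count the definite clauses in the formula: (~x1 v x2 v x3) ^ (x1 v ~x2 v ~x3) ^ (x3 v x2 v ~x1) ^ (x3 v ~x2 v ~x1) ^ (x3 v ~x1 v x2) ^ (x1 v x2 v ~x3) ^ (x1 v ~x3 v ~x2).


A definite clause has exactly one positive literal.
Clause 1: 2 positive -> not definite
Clause 2: 1 positive -> definite
Clause 3: 2 positive -> not definite
Clause 4: 1 positive -> definite
Clause 5: 2 positive -> not definite
Clause 6: 2 positive -> not definite
Clause 7: 1 positive -> definite
Definite clause count = 3.

3


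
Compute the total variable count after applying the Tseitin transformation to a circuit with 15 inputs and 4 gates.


The Tseitin transformation introduces one auxiliary variable per gate.
Total variables = inputs + gates = 15 + 4 = 19.

19


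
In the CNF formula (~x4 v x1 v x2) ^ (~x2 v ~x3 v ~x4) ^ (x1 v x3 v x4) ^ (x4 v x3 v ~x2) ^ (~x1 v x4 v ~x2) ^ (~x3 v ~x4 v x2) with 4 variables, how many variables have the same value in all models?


Find all satisfying assignments: 7 model(s).
Check which variables have the same value in every model.
No variable is fixed across all models.
Backbone size = 0.

0


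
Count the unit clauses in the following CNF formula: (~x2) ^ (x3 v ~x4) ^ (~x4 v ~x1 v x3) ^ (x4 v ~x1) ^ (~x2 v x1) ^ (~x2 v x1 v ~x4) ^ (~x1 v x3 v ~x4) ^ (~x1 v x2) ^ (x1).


A unit clause contains exactly one literal.
Unit clauses found: (~x2), (x1).
Count = 2.

2


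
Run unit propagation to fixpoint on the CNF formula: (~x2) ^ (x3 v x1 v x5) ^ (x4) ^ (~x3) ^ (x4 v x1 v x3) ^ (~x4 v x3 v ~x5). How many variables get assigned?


Unit propagation repeatedly assigns the literal in any unit clause, then simplifies.
Assignments in order: x2 = F, x4 = T, x3 = F, x5 = F, x1 = T.
No further unit clauses remain.
Total variables assigned = 5.

5


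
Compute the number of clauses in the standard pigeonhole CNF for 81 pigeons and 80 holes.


The PHP encoding has two parts:
1) At-least-one-hole clauses: 81 (one per pigeon, each with 80 literals).
2) At-most-one-pigeon-per-hole clauses: 80 holes * C(81,2) = 80 * 3240 = 259200.
Total clauses = 81 + 259200 = 259281.

259281
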